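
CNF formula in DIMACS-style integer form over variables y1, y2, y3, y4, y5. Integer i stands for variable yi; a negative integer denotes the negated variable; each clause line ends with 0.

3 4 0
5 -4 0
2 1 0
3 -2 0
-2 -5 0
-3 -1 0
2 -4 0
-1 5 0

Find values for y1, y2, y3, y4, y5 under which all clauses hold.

y1 = False, y2 = True, y3 = True, y4 = False, y5 = False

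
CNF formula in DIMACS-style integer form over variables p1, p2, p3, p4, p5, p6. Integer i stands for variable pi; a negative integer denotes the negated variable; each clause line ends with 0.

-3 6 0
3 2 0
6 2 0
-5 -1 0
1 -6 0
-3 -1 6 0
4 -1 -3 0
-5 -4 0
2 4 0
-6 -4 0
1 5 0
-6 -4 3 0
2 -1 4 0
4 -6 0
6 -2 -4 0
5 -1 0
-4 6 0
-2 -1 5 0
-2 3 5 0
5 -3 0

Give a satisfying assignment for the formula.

p1 = 0, p2 = 1, p3 = 0, p4 = 0, p5 = 1, p6 = 0

Check each clause:
  1. (~p3 | p6) — ~p3 is true.
  2. (p3 | p2) — p2 is true.
  3. (p2 | p6) — p2 is true.
  4. (~p5 | ~p1) — ~p1 is true.
  5. (~p6 | p1) — ~p6 is true.
  6. (p6 | ~p3 | ~p1) — ~p3 is true.
  7. (p4 | ~p3 | ~p1) — ~p3 is true.
  8. (~p4 | ~p5) — ~p4 is true.
  9. (p4 | p2) — p2 is true.
  10. (~p6 | ~p4) — ~p6 is true.
  11. (p1 | p5) — p5 is true.
  12. (~p6 | ~p4 | p3) — ~p6 is true.
  13. (p4 | p2 | ~p1) — p2 is true.
  14. (~p6 | p4) — ~p6 is true.
  15. (p6 | ~p2 | ~p4) — ~p4 is true.
  16. (~p1 | p5) — p5 is true.
  17. (~p4 | p6) — ~p4 is true.
  18. (~p1 | p5 | ~p2) — p5 is true.
  19. (p5 | p3 | ~p2) — p5 is true.
  20. (p5 | ~p3) — ~p3 is true.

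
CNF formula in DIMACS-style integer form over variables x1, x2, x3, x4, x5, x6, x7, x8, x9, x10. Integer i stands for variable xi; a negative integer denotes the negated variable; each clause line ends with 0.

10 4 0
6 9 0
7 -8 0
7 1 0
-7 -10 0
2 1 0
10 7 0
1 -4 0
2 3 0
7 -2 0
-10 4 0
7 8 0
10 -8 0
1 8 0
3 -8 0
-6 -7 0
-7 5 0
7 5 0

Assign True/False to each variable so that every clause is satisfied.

Pure literal: x1 appears only positively; assign x1 = True.
x3 occurs only positively in the remaining clauses — set x3 = True.
Try x2 = False.
For the remaining variables, x4 = True, x5 = True, x6 = False, x7 = True, x8 = False, x9 = True, x10 = False works.

x1 = True  x2 = False  x3 = True  x4 = True  x5 = True  x6 = False  x7 = True  x8 = False  x9 = True  x10 = False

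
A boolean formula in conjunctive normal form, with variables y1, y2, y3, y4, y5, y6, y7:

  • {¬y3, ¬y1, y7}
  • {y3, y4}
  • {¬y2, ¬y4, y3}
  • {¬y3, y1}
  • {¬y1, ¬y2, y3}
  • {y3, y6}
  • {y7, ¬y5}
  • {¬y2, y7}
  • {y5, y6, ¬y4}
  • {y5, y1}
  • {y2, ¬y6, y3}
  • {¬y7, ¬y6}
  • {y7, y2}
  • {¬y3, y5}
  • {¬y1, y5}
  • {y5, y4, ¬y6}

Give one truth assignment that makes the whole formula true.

Try y1 = True.
  then y5 is forced to True.
  then y7 is forced to True.
  then y6 is forced to False.
  then y3 is forced to True.
y2, y4 are now unconstrained; take y2 = False, y4 = False.
Every clause has at least one true literal under this assignment.

y1=True  y2=False  y3=True  y4=False  y5=True  y6=False  y7=True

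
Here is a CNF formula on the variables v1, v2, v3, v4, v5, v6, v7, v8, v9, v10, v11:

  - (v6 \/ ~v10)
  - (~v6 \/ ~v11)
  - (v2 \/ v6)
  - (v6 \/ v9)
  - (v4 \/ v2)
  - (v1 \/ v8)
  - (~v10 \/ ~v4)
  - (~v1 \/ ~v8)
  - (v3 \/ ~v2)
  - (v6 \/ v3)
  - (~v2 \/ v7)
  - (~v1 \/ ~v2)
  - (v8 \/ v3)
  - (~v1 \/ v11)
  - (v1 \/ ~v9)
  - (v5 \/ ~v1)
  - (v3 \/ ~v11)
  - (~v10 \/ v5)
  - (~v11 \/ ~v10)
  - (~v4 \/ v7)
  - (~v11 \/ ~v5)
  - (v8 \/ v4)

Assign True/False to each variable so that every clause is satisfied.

v1=False  v2=True  v3=True  v4=False  v5=True  v6=True  v7=True  v8=True  v9=False  v10=False  v11=False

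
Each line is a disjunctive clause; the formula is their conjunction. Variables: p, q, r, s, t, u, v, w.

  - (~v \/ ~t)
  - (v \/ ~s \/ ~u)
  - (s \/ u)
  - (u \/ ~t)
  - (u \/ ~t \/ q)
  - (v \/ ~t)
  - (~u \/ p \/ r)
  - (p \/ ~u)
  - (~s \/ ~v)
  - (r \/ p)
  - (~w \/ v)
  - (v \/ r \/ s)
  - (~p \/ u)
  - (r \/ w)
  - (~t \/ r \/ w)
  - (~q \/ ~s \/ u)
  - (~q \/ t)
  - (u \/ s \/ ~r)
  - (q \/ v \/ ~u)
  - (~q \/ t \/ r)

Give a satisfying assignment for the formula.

p=T, q=F, r=T, s=F, t=F, u=T, v=T, w=T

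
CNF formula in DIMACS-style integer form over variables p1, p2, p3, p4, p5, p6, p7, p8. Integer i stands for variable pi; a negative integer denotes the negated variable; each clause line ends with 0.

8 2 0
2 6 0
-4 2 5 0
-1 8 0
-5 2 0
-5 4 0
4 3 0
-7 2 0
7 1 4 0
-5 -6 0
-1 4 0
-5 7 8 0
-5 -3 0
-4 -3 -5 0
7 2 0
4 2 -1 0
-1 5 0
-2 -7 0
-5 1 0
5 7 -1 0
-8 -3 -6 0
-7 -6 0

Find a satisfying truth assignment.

p1=F, p2=T, p3=T, p4=T, p5=F, p6=F, p7=F, p8=T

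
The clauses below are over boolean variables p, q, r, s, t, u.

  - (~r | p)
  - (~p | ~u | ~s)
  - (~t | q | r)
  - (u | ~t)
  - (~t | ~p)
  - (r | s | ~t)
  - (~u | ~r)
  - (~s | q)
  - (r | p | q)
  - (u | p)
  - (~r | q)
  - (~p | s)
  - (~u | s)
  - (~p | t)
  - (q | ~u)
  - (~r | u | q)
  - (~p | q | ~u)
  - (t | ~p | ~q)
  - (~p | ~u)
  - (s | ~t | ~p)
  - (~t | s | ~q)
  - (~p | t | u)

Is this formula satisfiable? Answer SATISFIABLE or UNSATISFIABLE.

SATISFIABLE

Set p = False and propagate.
  then r is forced to False.
  then q is forced to True.
  then u is forced to True.
  then s is forced to True.
t is now unconstrained; take t = True.
So p = 0, q = 1, r = 0, s = 1, t = 1, u = 1 is a satisfying assignment.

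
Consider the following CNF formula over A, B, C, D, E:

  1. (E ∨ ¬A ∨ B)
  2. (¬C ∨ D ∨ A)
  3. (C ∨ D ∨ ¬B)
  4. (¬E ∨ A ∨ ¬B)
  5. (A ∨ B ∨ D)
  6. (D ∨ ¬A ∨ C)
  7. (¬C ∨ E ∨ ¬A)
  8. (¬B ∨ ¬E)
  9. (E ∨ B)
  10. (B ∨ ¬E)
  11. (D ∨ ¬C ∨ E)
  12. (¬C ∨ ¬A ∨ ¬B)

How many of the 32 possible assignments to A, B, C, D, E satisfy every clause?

3

Satisfying assignments:
  A=0 B=1 C=0 D=1 E=0
  A=0 B=1 C=1 D=1 E=0
  A=1 B=1 C=0 D=1 E=0
Count: 3.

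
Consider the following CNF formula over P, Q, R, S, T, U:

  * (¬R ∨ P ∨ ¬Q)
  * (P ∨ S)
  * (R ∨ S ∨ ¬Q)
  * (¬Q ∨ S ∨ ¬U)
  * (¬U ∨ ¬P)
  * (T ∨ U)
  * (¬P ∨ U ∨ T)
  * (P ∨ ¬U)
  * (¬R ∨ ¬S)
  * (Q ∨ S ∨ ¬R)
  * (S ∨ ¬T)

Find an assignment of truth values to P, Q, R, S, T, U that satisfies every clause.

Set P = True and propagate.
  then U is forced to False.
  then T is forced to True.
  then S is forced to True.
  then R is forced to False.
Q is now unconstrained; take Q = False.

P = T, Q = F, R = F, S = T, T = T, U = F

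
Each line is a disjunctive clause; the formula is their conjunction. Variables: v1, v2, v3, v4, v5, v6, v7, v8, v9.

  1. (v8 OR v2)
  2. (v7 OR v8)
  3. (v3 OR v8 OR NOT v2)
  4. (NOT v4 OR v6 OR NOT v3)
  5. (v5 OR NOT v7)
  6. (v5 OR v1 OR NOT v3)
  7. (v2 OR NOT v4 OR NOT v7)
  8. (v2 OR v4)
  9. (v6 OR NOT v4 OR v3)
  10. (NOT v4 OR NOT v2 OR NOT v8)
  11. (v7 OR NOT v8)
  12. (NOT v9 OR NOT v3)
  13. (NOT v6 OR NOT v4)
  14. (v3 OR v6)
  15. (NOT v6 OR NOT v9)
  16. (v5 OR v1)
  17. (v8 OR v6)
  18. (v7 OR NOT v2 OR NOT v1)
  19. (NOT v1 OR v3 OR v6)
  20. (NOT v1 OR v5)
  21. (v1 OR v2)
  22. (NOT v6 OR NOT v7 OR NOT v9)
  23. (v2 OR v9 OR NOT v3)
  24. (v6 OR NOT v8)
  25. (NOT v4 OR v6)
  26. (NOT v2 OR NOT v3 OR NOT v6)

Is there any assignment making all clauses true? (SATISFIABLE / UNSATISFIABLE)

Pure literal: v5 appears only positively; assign v5 = True.
Set v1 = False and propagate.
  then v2 is forced to True.
Set v3 = False and propagate.
  then v8 is forced to True.
  then v4 is forced to False.
  then v7 is forced to True.
  then v6 is forced to True.
  then v9 is forced to False.
So v1=False, v2=True, v3=False, v4=False, v5=True, v6=True, v7=True, v8=True, v9=False is a satisfying assignment.

SATISFIABLE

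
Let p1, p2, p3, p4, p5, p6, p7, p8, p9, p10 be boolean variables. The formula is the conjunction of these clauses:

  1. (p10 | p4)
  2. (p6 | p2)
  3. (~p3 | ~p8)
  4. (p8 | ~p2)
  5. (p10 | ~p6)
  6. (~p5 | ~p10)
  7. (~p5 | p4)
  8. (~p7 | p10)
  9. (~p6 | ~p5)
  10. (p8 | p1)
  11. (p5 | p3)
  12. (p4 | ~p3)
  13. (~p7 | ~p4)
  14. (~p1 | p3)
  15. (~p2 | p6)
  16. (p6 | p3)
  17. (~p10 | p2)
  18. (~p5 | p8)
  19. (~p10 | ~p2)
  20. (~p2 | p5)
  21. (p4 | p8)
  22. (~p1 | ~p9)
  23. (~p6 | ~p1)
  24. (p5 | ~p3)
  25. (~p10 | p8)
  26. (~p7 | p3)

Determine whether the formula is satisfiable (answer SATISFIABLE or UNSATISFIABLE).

p3 = True:
  propagation gives p8=False, p2=False, p6=True, p10=True; an empty clause results — contradiction.
p3 = False:
  propagation gives p5=True, p10=False, p4=True, p6=False; an empty clause results — contradiction.
Every branch closes, so no satisfying assignment exists.

UNSATISFIABLE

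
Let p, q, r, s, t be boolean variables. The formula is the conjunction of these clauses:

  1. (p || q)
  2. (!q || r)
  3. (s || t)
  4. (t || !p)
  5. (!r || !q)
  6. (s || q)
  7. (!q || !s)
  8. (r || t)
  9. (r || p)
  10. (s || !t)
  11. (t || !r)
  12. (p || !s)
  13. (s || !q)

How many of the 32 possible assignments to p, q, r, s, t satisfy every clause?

2

Satisfying assignments:
  p=1 q=0 r=0 s=1 t=1
  p=1 q=0 r=1 s=1 t=1
Count: 2.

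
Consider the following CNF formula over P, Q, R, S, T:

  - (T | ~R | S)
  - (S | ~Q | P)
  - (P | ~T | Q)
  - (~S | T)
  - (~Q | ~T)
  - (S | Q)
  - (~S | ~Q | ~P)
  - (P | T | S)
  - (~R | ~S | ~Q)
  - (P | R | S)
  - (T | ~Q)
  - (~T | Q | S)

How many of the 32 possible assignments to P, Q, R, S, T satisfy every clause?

2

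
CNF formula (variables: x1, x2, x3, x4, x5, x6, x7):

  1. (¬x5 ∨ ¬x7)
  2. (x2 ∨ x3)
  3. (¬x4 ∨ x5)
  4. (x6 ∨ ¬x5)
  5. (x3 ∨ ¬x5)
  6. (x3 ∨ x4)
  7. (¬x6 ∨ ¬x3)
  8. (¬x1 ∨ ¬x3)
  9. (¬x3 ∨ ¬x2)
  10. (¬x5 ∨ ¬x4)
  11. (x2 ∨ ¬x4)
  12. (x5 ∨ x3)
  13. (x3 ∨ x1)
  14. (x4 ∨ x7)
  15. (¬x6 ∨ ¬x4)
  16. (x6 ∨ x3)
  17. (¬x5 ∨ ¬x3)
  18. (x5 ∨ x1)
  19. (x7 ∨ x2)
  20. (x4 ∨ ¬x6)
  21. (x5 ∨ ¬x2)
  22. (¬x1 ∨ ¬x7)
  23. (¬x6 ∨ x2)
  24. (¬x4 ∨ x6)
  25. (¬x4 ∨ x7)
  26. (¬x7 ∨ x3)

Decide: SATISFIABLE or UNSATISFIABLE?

x3 = True:
  propagation gives x6=False, x5=False, x4=False, x1=False; an empty clause results — contradiction.
x3 = False:
  propagation gives x2=True, x5=False; an empty clause results — contradiction.
Every branch closes, so no satisfying assignment exists.

UNSATISFIABLE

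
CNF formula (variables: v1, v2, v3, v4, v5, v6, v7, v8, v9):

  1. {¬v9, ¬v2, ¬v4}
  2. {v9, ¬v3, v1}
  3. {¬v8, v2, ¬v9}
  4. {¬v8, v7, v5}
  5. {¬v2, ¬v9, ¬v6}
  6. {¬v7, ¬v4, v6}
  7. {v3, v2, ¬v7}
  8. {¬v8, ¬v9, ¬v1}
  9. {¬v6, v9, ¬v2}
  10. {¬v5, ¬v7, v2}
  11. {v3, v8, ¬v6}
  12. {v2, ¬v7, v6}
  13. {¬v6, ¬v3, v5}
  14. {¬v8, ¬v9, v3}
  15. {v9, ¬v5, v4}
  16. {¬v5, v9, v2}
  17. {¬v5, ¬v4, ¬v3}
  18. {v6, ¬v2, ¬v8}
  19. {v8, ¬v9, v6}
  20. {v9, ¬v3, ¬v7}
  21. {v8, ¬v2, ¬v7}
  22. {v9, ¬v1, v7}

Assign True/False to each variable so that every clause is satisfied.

v1=False, v2=False, v3=False, v4=False, v5=False, v6=False, v7=False, v8=False, v9=False

Check each clause:
  1. {¬v4, ¬v2, ¬v9} — ¬v4 is true.
  2. {¬v3, v9, v1} — ¬v3 is true.
  3. {v2, ¬v9, ¬v8} — ¬v8 is true.
  4. {¬v8, v5, v7} — ¬v8 is true.
  5. {¬v9, ¬v2, ¬v6} — ¬v6 is true.
  6. {¬v4, v6, ¬v7} — ¬v7 is true.
  7. {v2, ¬v7, v3} — ¬v7 is true.
  8. {¬v1, ¬v8, ¬v9} — ¬v8 is true.
  9. {¬v2, ¬v6, v9} — ¬v6 is true.
  10. {v2, ¬v7, ¬v5} — ¬v7 is true.
  11. {¬v6, v8, v3} — ¬v6 is true.
  12. {v2, ¬v7, v6} — ¬v7 is true.
  13. {v5, ¬v6, ¬v3} — ¬v6 is true.
  14. {¬v8, v3, ¬v9} — ¬v8 is true.
  15. {¬v5, v9, v4} — ¬v5 is true.
  16. {¬v5, v9, v2} — ¬v5 is true.
  17. {¬v5, ¬v3, ¬v4} — ¬v5 is true.
  18. {¬v8, ¬v2, v6} — ¬v8 is true.
  19. {v8, v6, ¬v9} — ¬v9 is true.
  20. {¬v7, v9, ¬v3} — ¬v7 is true.
  21. {v8, ¬v2, ¬v7} — ¬v7 is true.
  22. {¬v1, v7, v9} — ¬v1 is true.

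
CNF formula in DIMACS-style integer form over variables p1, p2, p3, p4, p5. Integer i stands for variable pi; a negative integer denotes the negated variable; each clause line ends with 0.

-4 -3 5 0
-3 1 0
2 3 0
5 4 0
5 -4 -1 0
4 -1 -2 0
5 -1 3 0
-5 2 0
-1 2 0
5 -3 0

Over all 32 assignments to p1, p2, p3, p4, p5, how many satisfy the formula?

Satisfying assignments:
  p1=F p2=T p3=F p4=F p5=T
  p1=F p2=T p3=F p4=T p5=F
  p1=F p2=T p3=F p4=T p5=T
  p1=T p2=T p3=F p4=T p5=T
  p1=T p2=T p3=T p4=T p5=T
Count: 5.

5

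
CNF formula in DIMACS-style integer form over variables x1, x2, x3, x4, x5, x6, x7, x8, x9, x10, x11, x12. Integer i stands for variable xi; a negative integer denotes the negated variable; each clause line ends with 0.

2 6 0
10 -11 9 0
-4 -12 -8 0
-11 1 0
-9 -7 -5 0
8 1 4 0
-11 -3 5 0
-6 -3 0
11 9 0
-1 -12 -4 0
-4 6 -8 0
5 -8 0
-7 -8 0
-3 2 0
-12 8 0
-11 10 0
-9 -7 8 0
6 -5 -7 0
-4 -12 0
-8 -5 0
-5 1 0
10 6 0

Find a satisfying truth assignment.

x1=1  x2=1  x3=0  x4=0  x5=0  x6=1  x7=0  x8=0  x9=1  x10=1  x11=1  x12=0

Pure literal: x2 appears only positively; assign x2 = True.
Pure literal: x3 appears only negated; assign x3 = False.
Branch on x1: take x1 = True.
Try x4 = False.
For the remaining variables, x5 = False, x6 = True, x7 = False, x8 = False, x9 = True, x10 = True, x11 = True, x12 = False works.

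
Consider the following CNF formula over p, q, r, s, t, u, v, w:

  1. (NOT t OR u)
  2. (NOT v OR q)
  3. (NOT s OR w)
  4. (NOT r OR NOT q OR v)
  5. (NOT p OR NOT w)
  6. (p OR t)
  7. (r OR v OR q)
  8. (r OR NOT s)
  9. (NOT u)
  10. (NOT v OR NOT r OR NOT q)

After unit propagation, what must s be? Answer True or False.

Unit clause (NOT u) sets u = False.
(u OR NOT t) with u = False leaves only NOT t, so t = False.
(t OR p): since t = False, the clause reduces to (p). p = True.
From (NOT p OR NOT w) and p = True: w = False.
From (NOT s OR w) and w = False: s = False.

False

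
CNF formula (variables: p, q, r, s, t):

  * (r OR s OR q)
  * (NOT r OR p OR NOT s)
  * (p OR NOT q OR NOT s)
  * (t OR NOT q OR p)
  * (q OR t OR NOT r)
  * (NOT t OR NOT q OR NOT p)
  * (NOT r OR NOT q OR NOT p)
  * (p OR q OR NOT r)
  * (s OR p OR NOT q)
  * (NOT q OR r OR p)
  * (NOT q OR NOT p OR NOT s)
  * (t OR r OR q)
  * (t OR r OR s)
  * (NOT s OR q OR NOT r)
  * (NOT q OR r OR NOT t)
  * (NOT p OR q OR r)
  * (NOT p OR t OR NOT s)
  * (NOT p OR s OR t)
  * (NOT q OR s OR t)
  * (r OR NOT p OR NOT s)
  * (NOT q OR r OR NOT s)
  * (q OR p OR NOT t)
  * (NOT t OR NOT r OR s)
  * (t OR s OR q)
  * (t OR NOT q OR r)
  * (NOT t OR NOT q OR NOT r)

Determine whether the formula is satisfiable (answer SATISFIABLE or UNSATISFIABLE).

q = True:
  p = True:
    propagation gives t=False, r=False; an empty clause results — contradiction.
  p = False:
    propagation gives s=False; an empty clause results — contradiction.
q = False:
  r = True:
    propagation gives t=True, p=True, s=False; an empty clause results — contradiction.
  r = False:
    propagation gives s=True, t=True, p=False; an empty clause results — contradiction.
Every branch closes, so no satisfying assignment exists.

UNSATISFIABLE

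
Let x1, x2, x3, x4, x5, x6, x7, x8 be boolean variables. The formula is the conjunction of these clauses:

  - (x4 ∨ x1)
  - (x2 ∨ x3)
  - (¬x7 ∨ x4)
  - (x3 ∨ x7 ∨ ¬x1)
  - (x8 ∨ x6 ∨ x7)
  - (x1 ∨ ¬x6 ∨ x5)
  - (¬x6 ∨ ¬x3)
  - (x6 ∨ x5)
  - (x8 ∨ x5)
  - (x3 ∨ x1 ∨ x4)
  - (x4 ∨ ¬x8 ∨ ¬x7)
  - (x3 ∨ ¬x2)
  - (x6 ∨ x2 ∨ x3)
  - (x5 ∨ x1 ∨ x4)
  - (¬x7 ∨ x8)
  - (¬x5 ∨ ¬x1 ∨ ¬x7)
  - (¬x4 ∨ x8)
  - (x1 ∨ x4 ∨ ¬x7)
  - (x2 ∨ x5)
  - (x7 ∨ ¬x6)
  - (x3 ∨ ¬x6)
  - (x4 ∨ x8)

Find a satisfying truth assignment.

x1=True, x2=False, x3=True, x4=True, x5=True, x6=False, x7=False, x8=True

Set x1 = True and propagate.
The remaining clauses are satisfied by x2 = False, x3 = True, x4 = True, x5 = True, x6 = False, x7 = False, x8 = True.
Every clause has at least one true literal under this assignment.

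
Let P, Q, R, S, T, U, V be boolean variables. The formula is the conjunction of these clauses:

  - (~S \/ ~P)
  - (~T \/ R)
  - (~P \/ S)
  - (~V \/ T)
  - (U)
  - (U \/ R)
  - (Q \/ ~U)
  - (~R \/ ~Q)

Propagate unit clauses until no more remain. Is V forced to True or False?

False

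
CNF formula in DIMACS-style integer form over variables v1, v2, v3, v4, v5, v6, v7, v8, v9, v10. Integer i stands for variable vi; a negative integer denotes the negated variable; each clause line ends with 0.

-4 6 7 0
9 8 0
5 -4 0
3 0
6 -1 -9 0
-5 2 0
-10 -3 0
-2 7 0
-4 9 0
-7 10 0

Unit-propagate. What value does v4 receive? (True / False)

False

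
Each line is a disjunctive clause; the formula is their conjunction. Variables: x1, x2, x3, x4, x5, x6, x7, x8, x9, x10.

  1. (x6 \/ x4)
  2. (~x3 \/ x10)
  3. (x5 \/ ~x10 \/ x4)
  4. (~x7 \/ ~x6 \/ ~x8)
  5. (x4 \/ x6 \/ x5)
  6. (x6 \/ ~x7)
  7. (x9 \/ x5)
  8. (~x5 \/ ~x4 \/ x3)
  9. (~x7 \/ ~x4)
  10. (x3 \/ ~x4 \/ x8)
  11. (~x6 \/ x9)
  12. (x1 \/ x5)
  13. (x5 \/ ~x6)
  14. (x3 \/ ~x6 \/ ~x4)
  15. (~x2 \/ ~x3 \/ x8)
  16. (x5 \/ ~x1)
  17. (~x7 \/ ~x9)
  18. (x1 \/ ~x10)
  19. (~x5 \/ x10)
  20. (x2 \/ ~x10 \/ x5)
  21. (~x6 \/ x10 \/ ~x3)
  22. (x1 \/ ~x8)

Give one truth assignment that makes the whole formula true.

Pure literal: x7 appears only negated; assign x7 = False.
Branch on x1: take x1 = True.
  then x5 is forced to True.
  then x10 is forced to True.
Set x2 = False and propagate.
Try x3 = True.
The remaining clauses are satisfied by x4 = False, x6 = True, x8 = True, x9 = True.

x1=True, x2=False, x3=True, x4=False, x5=True, x6=True, x7=False, x8=True, x9=True, x10=True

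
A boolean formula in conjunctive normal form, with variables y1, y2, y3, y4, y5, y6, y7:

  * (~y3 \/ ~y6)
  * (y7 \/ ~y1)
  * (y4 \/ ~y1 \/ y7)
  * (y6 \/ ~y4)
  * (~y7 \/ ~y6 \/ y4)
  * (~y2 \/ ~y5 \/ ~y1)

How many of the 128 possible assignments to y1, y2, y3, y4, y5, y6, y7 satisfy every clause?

37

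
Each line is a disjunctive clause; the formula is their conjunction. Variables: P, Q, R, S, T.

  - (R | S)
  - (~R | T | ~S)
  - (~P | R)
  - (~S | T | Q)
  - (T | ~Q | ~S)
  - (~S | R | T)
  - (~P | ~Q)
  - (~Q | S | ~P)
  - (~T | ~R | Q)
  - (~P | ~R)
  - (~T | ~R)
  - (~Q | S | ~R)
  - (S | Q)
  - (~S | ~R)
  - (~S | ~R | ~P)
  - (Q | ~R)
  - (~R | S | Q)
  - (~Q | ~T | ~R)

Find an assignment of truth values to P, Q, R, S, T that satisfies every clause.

P = F, Q = F, R = F, S = T, T = T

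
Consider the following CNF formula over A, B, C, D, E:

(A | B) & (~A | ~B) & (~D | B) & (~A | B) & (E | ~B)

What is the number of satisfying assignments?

The models are:
  A=0 B=1 C=0 D=0 E=1
  A=0 B=1 C=0 D=1 E=1
  A=0 B=1 C=1 D=0 E=1
  A=0 B=1 C=1 D=1 E=1
That's 4 in total.

4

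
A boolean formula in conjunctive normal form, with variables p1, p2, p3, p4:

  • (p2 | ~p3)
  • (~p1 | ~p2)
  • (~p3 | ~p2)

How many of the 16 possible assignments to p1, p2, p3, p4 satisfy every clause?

Satisfying assignments:
  p1=0 p2=0 p3=0 p4=0
  p1=0 p2=0 p3=0 p4=1
  p1=0 p2=1 p3=0 p4=0
  p1=0 p2=1 p3=0 p4=1
  p1=1 p2=0 p3=0 p4=0
  p1=1 p2=0 p3=0 p4=1
That's 6 in total.

6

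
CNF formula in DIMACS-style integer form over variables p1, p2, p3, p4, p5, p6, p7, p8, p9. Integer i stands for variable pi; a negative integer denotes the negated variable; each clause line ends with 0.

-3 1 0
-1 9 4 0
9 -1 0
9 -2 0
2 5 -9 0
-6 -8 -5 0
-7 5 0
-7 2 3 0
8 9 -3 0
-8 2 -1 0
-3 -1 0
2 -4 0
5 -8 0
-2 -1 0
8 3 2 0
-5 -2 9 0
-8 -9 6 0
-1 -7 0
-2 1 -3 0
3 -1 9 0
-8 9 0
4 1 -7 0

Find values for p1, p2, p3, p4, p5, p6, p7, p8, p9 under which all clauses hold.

Pure literal: p7 appears only negated; assign p7 = False.
Try p1 = False.
  then p3 is forced to False.
For the remaining variables, p2 = True, p4 = True, p5 = False, p6 = True, p8 = False, p9 = True works.
Every clause has at least one true literal under this assignment.

p1=False, p2=True, p3=False, p4=True, p5=False, p6=True, p7=False, p8=False, p9=True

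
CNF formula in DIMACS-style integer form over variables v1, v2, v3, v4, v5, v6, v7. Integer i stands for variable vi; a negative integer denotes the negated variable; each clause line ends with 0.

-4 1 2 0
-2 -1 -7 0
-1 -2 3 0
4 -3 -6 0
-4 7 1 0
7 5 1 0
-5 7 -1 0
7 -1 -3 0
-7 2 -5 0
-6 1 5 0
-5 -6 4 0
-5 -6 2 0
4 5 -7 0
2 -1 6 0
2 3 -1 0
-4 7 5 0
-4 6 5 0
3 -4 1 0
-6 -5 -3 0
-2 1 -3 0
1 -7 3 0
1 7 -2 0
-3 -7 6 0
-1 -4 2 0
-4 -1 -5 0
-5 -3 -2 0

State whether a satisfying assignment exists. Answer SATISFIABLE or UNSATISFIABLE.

Set v1 = False and propagate.
Branch on v2: take v2 = False.
  then v4 is forced to False.
Set v3 = False and propagate.
  then v7 is forced to False.
  then v5 is forced to True.
  then v6 is forced to False.
Every clause has at least one true literal under this assignment.
So v1=F, v2=F, v3=F, v4=F, v5=T, v6=F, v7=F is a satisfying assignment.

SATISFIABLE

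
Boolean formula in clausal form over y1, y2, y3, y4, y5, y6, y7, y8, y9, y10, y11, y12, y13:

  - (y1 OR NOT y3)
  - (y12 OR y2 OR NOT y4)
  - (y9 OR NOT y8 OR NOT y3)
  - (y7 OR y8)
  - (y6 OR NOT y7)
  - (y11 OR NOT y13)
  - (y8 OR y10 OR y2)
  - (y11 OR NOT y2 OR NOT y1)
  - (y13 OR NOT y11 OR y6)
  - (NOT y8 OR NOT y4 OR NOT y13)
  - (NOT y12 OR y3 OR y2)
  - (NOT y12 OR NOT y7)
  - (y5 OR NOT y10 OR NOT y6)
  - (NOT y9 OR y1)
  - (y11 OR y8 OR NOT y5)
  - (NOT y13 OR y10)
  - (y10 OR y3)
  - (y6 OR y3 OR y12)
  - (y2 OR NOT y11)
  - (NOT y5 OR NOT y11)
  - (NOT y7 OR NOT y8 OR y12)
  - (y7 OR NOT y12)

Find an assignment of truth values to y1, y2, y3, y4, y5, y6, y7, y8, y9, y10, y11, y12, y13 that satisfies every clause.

y1=T, y2=F, y3=T, y4=F, y5=F, y6=T, y7=F, y8=T, y9=T, y10=F, y11=F, y12=F, y13=F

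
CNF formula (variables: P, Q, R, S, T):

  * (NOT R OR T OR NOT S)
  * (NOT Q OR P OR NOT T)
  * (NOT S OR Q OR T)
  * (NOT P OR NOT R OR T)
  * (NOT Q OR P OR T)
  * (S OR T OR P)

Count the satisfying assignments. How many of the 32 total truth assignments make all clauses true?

Split on T, then P.
  T=T, P=T: Q, R, S free → 2^3 = 8.
  T=T, P=F: remaining (Q,R,S) ∈ {(F,F,F); (F,F,T); (F,T,F); (F,T,T)} — 4.
  T=F, P=T: remaining (Q,R,S) ∈ {(F,F,F); (T,F,F); (T,F,T)} — 3.
  T=F, P=F: a clause becomes empty — 0.
Total: 8 + 4 + 3 + 0 = 15.

15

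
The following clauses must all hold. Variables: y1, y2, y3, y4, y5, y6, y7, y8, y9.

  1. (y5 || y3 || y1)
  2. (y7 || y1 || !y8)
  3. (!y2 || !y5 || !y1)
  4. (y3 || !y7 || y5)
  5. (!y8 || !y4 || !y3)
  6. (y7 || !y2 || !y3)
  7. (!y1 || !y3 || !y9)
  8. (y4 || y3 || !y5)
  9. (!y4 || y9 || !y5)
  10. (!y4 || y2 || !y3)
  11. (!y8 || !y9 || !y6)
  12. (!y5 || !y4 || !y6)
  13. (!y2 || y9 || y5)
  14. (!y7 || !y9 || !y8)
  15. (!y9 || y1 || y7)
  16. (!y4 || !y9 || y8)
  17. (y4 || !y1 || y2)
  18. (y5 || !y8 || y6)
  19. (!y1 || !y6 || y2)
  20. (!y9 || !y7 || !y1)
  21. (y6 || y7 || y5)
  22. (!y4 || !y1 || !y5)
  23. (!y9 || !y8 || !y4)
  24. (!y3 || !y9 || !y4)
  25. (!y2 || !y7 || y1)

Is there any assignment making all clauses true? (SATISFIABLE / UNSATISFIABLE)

Set y1 = True and propagate.
Try y2 = True.
  then y5 is forced to False.
  then y9 is forced to True.
  then y3 is forced to False.
  then y7 is forced to False.
  then y6 is forced to True.
  then y8 is forced to False.
  then y4 is forced to False.
So y1=T  y2=T  y3=F  y4=F  y5=F  y6=T  y7=F  y8=F  y9=T is a satisfying assignment.

SATISFIABLE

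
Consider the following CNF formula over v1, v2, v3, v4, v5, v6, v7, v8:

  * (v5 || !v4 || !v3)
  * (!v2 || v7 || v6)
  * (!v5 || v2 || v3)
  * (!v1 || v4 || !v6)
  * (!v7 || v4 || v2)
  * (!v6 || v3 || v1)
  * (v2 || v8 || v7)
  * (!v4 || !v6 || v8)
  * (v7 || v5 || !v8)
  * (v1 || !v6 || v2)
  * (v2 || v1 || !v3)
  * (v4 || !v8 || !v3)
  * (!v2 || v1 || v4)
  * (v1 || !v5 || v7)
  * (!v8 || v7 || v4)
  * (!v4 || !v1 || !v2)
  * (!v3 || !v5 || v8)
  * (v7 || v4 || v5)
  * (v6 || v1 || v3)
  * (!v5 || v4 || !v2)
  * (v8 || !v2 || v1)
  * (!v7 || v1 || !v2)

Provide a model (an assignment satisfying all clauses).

v1=T, v2=F, v3=T, v4=T, v5=T, v6=T, v7=F, v8=T

Check each clause:
  1. (!v3 || v5 || !v4) — v5 is true.
  2. (v7 || v6 || !v2) — !v2 is true.
  3. (v2 || v3 || !v5) — v3 is true.
  4. (v4 || !v1 || !v6) — v4 is true.
  5. (v2 || !v7 || v4) — !v7 is true.
  6. (!v6 || v1 || v3) — v1 is true.
  7. (v8 || v7 || v2) — v8 is true.
  8. (v8 || !v4 || !v6) — v8 is true.
  9. (v5 || !v8 || v7) — v5 is true.
  10. (!v6 || v1 || v2) — v1 is true.
  11. (!v3 || v1 || v2) — v1 is true.
  12. (!v8 || v4 || !v3) — v4 is true.
  13. (v4 || !v2 || v1) — v1 is true.
  14. (!v5 || v1 || v7) — v1 is true.
  15. (v7 || !v8 || v4) — v4 is true.
  16. (!v2 || !v4 || !v1) — !v2 is true.
  17. (!v3 || v8 || !v5) — v8 is true.
  18. (v5 || v4 || v7) — v4 is true.
  19. (v6 || v1 || v3) — v1 is true.
  20. (!v2 || !v5 || v4) — v4 is true.
  21. (v1 || !v2 || v8) — v8 is true.
  22. (!v2 || !v7 || v1) — v1 is true.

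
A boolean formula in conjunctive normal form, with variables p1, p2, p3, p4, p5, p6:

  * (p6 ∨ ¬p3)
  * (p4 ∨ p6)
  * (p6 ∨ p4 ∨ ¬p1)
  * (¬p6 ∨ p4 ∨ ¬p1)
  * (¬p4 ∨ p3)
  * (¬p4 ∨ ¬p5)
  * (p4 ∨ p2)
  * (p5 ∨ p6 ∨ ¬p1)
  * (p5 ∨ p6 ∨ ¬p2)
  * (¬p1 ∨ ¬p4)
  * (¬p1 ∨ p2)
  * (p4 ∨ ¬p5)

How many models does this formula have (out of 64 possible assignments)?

The models are:
  p1=0 p2=0 p3=1 p4=1 p5=0 p6=1
  p1=0 p2=1 p3=0 p4=0 p5=0 p6=1
  p1=0 p2=1 p3=1 p4=0 p5=0 p6=1
  p1=0 p2=1 p3=1 p4=1 p5=0 p6=1
Count: 4.

4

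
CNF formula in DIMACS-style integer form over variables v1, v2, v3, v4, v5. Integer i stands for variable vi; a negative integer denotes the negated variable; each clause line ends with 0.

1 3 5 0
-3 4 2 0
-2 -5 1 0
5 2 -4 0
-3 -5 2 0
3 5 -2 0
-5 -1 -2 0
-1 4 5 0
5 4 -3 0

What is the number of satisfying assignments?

6

Satisfying assignments:
  v1=0 v2=0 v3=0 v4=0 v5=1
  v1=0 v2=0 v3=0 v4=1 v5=1
  v1=0 v2=1 v3=1 v4=1 v5=0
  v1=1 v2=0 v3=0 v4=0 v5=1
  v1=1 v2=0 v3=0 v4=1 v5=1
  v1=1 v2=1 v3=1 v4=1 v5=0
Count: 6.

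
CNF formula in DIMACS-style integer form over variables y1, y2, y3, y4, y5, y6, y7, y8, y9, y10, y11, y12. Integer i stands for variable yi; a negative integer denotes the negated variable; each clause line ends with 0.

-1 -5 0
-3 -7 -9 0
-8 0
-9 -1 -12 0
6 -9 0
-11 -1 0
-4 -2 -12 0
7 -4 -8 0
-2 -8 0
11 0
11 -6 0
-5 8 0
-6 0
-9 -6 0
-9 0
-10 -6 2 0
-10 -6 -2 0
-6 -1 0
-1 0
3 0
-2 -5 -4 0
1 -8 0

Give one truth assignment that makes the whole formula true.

y1=0  y2=1  y3=1  y4=0  y5=0  y6=0  y7=0  y8=0  y9=0  y10=0  y11=1  y12=0

Check each clause:
  1. (NOT y5 OR NOT y1) — NOT y5 is true.
  2. (NOT y7 OR NOT y9 OR NOT y3) — NOT y7 is true.
  3. (NOT y8) — NOT y8 is true.
  4. (NOT y9 OR NOT y1 OR NOT y12) — NOT y12 is true.
  5. (NOT y9 OR y6) — NOT y9 is true.
  6. (NOT y1 OR NOT y11) — NOT y1 is true.
  7. (NOT y4 OR NOT y12 OR NOT y2) — NOT y4 is true.
  8. (NOT y4 OR NOT y8 OR y7) — NOT y8 is true.
  9. (NOT y8 OR NOT y2) — NOT y8 is true.
  10. (y11) — y11 is true.
  11. (NOT y6 OR y11) — NOT y6 is true.
  12. (NOT y5 OR y8) — NOT y5 is true.
  13. (NOT y6) — NOT y6 is true.
  14. (NOT y9 OR NOT y6) — NOT y6 is true.
  15. (NOT y9) — NOT y9 is true.
  16. (NOT y6 OR y2 OR NOT y10) — y2 is true.
  17. (NOT y2 OR NOT y6 OR NOT y10) — NOT y6 is true.
  18. (NOT y6 OR NOT y1) — NOT y6 is true.
  19. (NOT y1) — NOT y1 is true.
  20. (y3) — y3 is true.
  21. (NOT y2 OR NOT y4 OR NOT y5) — NOT y5 is true.
  22. (y1 OR NOT y8) — NOT y8 is true.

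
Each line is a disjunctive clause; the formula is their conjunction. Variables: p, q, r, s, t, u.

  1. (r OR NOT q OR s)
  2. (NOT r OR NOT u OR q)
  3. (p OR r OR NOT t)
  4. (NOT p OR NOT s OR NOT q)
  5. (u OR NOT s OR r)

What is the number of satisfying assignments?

30

Split on r, then q.
  r=1, q=1: t, u free; 3 ways for (p,s) × 2^2 = 12.
  r=1, q=0: forces u=0; p, s, t free → 2^3 = 8.
  r=0, q=1: remaining (p,s,t,u) ∈ {(0,1,0,1)} — 1.
  r=0, q=0: 9 of the 16 assignments to (p,s,t,u) work.
Total: 12 + 8 + 1 + 9 = 30.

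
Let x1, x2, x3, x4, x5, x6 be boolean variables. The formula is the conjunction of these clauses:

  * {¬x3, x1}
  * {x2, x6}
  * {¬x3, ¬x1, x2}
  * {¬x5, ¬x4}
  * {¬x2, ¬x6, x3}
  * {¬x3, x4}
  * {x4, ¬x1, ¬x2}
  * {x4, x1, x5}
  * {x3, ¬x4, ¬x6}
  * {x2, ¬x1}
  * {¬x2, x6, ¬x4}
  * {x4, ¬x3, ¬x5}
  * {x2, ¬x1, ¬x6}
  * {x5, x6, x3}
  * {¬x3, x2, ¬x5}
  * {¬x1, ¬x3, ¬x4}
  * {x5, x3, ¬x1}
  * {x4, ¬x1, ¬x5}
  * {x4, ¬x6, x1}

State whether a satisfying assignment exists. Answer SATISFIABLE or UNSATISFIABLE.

Try x1 = False.
  then x3 is forced to False.
Try x2 = True.
  then x6 is forced to False.
  then x4 is forced to False.
  then x5 is forced to True.
So x1 = False, x2 = True, x3 = False, x4 = False, x5 = True, x6 = False is a satisfying assignment.

SATISFIABLE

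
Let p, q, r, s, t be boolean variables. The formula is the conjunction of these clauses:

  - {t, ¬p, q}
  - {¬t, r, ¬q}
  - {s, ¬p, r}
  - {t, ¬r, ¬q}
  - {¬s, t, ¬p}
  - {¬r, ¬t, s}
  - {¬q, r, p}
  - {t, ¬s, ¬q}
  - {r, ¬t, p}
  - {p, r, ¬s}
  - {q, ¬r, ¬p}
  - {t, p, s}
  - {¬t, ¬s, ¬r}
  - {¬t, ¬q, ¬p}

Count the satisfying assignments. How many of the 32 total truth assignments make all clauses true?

2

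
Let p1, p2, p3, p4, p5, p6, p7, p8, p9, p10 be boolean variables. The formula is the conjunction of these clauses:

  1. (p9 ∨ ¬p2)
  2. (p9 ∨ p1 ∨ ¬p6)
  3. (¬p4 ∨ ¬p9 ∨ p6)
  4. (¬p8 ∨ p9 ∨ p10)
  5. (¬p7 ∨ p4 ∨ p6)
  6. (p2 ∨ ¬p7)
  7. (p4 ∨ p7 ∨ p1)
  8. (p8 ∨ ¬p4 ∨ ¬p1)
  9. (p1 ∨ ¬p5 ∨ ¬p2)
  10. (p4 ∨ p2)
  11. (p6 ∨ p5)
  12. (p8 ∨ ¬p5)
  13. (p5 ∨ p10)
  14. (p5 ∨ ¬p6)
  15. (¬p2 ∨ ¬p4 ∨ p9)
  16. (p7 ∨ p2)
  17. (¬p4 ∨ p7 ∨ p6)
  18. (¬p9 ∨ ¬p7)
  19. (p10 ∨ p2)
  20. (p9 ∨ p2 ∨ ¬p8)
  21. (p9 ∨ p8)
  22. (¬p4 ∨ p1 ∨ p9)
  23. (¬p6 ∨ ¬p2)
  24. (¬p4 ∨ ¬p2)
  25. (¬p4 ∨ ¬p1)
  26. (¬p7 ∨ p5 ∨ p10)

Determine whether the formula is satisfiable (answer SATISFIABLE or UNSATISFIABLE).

Set p1 = True and propagate.
  then p4 is forced to False.
  then p2 is forced to True.
  then p9 is forced to True.
  then p7 is forced to False.
  then p6 is forced to False.
  then p5 is forced to True.
  then p8 is forced to True.
p3, p10 are now unconstrained; take p3 = True, p10 = False.
Every clause has at least one true literal under this assignment.
So p1=True, p2=True, p3=True, p4=False, p5=True, p6=False, p7=False, p8=True, p9=True, p10=False is a satisfying assignment.

SATISFIABLE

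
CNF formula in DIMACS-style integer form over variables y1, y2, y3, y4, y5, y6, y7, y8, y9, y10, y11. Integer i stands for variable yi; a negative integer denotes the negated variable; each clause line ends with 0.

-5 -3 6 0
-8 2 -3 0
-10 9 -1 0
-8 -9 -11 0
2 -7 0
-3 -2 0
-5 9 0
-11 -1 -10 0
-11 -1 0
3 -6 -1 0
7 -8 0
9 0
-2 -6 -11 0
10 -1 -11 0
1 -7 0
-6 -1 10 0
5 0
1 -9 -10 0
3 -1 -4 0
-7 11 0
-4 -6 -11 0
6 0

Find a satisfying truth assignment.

y1 = F, y2 = T, y3 = F, y4 = T, y5 = T, y6 = T, y7 = F, y8 = F, y9 = T, y10 = F, y11 = F

Check each clause:
  1. (¬y5 ∨ y6 ∨ ¬y3) — ¬y3 is true.
  2. (¬y3 ∨ ¬y8 ∨ y2) — ¬y8 is true.
  3. (¬y10 ∨ y9 ∨ ¬y1) — y9 is true.
  4. (¬y9 ∨ ¬y8 ∨ ¬y11) — ¬y8 is true.
  5. (y2 ∨ ¬y7) — ¬y7 is true.
  6. (¬y2 ∨ ¬y3) — ¬y3 is true.
  7. (y9 ∨ ¬y5) — y9 is true.
  8. (¬y1 ∨ ¬y10 ∨ ¬y11) — ¬y11 is true.
  9. (¬y1 ∨ ¬y11) — ¬y11 is true.
  10. (y3 ∨ ¬y1 ∨ ¬y6) — ¬y1 is true.
  11. (¬y8 ∨ y7) — ¬y8 is true.
  12. (y9) — y9 is true.
  13. (¬y2 ∨ ¬y6 ∨ ¬y11) — ¬y11 is true.
  14. (¬y1 ∨ y10 ∨ ¬y11) — ¬y11 is true.
  15. (y1 ∨ ¬y7) — ¬y7 is true.
  16. (¬y1 ∨ ¬y6 ∨ y10) — ¬y1 is true.
  17. (y5) — y5 is true.
  18. (¬y9 ∨ ¬y10 ∨ y1) — ¬y10 is true.
  19. (¬y1 ∨ ¬y4 ∨ y3) — ¬y1 is true.
  20. (¬y7 ∨ y11) — ¬y7 is true.
  21. (¬y6 ∨ ¬y4 ∨ ¬y11) — ¬y11 is true.
  22. (y6) — y6 is true.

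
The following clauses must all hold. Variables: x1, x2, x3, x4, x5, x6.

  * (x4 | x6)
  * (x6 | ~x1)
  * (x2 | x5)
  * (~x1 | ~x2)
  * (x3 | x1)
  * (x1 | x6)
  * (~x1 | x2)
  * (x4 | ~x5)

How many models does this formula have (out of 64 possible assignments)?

Satisfying assignments:
  x1=0 x2=0 x3=1 x4=1 x5=1 x6=1
  x1=0 x2=1 x3=1 x4=0 x5=0 x6=1
  x1=0 x2=1 x3=1 x4=1 x5=0 x6=1
  x1=0 x2=1 x3=1 x4=1 x5=1 x6=1
Count: 4.

4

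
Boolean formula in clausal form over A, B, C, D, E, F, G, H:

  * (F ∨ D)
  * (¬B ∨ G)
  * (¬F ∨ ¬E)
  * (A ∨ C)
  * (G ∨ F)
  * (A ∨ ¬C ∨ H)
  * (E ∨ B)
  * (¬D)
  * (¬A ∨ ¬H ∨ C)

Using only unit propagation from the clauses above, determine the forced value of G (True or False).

(¬D) is a unit clause: D = False.
(F ∨ D) with D = False leaves only F, so F = True.
(¬E ∨ ¬F) with F = True leaves only ¬E, so E = False.
(B ∨ E): since E = False, the clause reduces to (B). B = True.
From (¬B ∨ G) and B = True: G = True.

True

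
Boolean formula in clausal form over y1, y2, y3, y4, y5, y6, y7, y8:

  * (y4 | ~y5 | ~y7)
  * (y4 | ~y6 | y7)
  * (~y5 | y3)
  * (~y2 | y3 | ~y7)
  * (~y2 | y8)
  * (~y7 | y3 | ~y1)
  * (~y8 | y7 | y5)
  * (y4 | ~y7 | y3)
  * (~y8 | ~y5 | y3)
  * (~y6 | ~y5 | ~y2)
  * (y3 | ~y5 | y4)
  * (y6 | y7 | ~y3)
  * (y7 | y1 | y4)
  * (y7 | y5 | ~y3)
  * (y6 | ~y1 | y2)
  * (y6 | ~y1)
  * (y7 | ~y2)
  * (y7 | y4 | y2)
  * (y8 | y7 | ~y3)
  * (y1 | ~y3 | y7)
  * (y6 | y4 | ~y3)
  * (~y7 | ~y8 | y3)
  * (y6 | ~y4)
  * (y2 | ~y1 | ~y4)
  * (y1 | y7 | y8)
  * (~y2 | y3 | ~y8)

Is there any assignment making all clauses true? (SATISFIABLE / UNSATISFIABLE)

Branch on y1: take y1 = False.
For the remaining variables, y2 = True, y3 = True, y4 = False, y5 = False, y6 = True, y7 = True, y8 = True works.
Every clause has at least one true literal under this assignment.
So y1=F, y2=T, y3=T, y4=F, y5=F, y6=T, y7=T, y8=T is a satisfying assignment.

SATISFIABLE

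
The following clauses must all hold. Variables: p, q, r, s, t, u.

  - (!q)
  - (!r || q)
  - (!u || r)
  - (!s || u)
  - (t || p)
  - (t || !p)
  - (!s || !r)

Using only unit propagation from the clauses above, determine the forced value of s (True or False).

False

(!q) stands alone — q = False.
In (!r || q), q is now false; !r must hold, so r = False.
In (r || !u), r is now false; !u must hold, so u = False.
From (u || !s) and u = False: s = False.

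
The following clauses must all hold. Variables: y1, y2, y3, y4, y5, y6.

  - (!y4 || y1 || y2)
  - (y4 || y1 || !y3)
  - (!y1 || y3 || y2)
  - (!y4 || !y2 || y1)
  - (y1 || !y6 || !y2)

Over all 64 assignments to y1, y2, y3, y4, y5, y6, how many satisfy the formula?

30

Split on y1, then y2.
  y1=T, y2=T: y3, y4, y5, y6 free → 2^4 = 16.
  y1=T, y2=F: forces y3=T; y4, y5, y6 free → 2^3 = 8.
  y1=F, y2=T: remaining (y3,y4,y5,y6) ∈ {(F,F,F,F); (F,F,T,F)} — 2.
  y1=F, y2=F: remaining (y3,y4,y5,y6) ∈ {(F,F,F,F); (F,F,F,T); (F,F,T,F); (F,F,T,T)} — 4.
Total: 16 + 8 + 2 + 4 = 30.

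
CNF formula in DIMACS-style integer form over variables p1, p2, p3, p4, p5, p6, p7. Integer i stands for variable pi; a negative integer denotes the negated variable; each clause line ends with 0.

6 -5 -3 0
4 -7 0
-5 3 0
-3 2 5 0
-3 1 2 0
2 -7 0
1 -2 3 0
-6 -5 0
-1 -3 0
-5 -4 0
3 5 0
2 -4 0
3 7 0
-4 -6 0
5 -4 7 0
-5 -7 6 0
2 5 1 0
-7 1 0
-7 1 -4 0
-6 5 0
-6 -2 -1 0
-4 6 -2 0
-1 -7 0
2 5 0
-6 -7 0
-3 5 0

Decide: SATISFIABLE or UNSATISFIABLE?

p5 = True:
  propagation gives p3=True, p6=True; an empty clause results — contradiction.
p5 = False:
  propagation gives p3=True; an empty clause results — contradiction.
Every branch closes, so no satisfying assignment exists.

UNSATISFIABLE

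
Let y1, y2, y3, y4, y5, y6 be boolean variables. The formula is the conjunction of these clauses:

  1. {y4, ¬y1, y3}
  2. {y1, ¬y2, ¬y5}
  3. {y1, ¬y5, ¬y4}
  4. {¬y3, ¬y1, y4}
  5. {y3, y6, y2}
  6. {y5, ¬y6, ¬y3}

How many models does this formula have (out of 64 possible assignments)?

Case analysis on y1 and y3:
  y1=T, y3=T: y2 free; 3 ways for (y4,y5,y6) × 2^1 = 6.
  y1=T, y3=F: y5 free; 3 ways for (y2,y4,y6) × 2^1 = 6.
  y1=F, y3=T: 6 of the 16 assignments to (y2,y4,y5,y6) work.
  y1=F, y3=F: 7 of the 16 assignments to (y2,y4,y5,y6) work.
Total: 6 + 6 + 6 + 7 = 25.

25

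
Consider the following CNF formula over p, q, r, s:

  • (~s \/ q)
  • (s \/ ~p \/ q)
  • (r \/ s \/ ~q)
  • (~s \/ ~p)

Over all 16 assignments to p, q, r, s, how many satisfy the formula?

6

Satisfying assignments:
  p=0 q=0 r=0 s=0
  p=0 q=0 r=1 s=0
  p=0 q=1 r=0 s=1
  p=0 q=1 r=1 s=0
  p=0 q=1 r=1 s=1
  p=1 q=1 r=1 s=0
Count: 6.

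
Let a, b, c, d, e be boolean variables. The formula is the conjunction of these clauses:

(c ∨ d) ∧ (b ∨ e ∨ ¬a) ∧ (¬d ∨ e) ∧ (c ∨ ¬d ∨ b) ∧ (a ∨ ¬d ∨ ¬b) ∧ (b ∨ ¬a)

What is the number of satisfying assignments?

Split on b, then d.
  b=1, d=1: remaining (a,c,e) ∈ {(1,0,1); (1,1,1)} — 2.
  b=1, d=0: remaining (a,c,e) ∈ {(0,1,0); (0,1,1); (1,1,0); (1,1,1)} — 4.
  b=0, d=1: remaining (a,c,e) ∈ {(0,1,1)} — 1.
  b=0, d=0: remaining (a,c,e) ∈ {(0,1,0); (0,1,1)} — 2.
Total: 2 + 4 + 1 + 2 = 9.

9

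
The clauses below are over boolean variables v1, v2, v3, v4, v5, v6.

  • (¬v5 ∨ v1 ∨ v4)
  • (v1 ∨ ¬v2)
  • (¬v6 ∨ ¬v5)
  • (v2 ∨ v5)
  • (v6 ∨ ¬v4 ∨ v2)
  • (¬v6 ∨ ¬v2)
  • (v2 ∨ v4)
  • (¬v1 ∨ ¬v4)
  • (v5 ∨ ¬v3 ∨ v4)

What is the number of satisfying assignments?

3

Satisfying assignments:
  v1=T v2=T v3=F v4=F v5=F v6=F
  v1=T v2=T v3=F v4=F v5=T v6=F
  v1=T v2=T v3=T v4=F v5=T v6=F
Count: 3.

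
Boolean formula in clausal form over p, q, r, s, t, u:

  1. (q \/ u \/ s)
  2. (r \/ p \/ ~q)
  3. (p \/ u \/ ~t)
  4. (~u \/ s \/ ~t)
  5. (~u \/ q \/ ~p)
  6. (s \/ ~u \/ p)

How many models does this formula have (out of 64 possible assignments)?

28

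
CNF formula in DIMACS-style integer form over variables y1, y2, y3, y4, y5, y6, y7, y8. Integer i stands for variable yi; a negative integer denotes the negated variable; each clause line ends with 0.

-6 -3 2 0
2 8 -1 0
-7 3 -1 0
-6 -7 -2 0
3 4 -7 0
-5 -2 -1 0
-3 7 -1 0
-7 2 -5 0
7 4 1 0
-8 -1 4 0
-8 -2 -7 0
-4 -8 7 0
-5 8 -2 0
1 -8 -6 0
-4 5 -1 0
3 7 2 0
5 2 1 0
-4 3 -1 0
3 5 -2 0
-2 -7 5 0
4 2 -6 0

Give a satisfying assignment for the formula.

y1=F, y2=T, y3=T, y4=T, y5=F, y6=T, y7=F, y8=F

Branch on y1: take y1 = False.
Try y2 = True.
Branch on y3: take y3 = True.
For the remaining variables, y4 = True, y5 = False, y6 = True, y7 = False, y8 = False works.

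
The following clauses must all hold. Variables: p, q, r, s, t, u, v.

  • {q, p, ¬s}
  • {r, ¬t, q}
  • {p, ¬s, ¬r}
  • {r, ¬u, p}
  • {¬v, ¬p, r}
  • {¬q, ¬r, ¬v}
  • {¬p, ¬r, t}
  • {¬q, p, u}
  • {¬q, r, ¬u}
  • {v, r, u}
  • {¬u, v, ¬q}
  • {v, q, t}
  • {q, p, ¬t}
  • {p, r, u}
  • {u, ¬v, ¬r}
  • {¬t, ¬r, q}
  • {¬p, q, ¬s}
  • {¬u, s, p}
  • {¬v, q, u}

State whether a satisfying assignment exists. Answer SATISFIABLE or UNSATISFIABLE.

Set p = True and propagate.
Branch on q: take q = True.
For the remaining variables, r = True, s = False, t = True, u = False, v = False works.
Every clause has at least one true literal under this assignment.
So p=1, q=1, r=1, s=0, t=1, u=0, v=0 is a satisfying assignment.

SATISFIABLE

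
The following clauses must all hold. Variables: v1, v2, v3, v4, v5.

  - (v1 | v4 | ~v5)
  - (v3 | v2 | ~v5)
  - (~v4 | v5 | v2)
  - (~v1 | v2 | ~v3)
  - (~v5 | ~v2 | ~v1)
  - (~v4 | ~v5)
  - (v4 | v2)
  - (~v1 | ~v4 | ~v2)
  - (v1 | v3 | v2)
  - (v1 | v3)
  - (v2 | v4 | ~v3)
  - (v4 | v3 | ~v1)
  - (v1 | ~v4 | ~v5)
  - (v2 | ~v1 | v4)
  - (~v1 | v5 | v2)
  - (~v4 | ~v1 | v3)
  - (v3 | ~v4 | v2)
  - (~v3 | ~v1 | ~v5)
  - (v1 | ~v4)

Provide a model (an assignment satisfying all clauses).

v1=T, v2=T, v3=T, v4=F, v5=F

Check each clause:
  1. (v1 | v4 | ~v5) — v1 is true.
  2. (~v5 | v3 | v2) — v2 is true.
  3. (~v4 | v5 | v2) — v2 is true.
  4. (~v1 | v2 | ~v3) — v2 is true.
  5. (~v1 | ~v2 | ~v5) — ~v5 is true.
  6. (~v5 | ~v4) — ~v5 is true.
  7. (v2 | v4) — v2 is true.
  8. (~v2 | ~v1 | ~v4) — ~v4 is true.
  9. (v2 | v1 | v3) — v1 is true.
  10. (v3 | v1) — v1 is true.
  11. (v2 | ~v3 | v4) — v2 is true.
  12. (v4 | ~v1 | v3) — v3 is true.
  13. (v1 | ~v4 | ~v5) — v1 is true.
  14. (v2 | v4 | ~v1) — v2 is true.
  15. (~v1 | v2 | v5) — v2 is true.
  16. (v3 | ~v4 | ~v1) — v3 is true.
  17. (~v4 | v2 | v3) — v2 is true.
  18. (~v1 | ~v3 | ~v5) — ~v5 is true.
  19. (v1 | ~v4) — v1 is true.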